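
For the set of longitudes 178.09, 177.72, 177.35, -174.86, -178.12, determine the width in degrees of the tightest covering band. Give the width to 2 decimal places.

7.79°

Sort the longitudes: -178.12°, -174.86°, +177.35°, +177.72°, +178.09°.
Eastward gaps between consecutive values (wrapping around): 3.26°, 352.21°, 0.37°, 0.37°, 3.79°.
Largest gap = 352.21° ⇒ minimal covering band is its complement: 360° − 352.21° = 7.79°.
Band runs from +177.35° eastward to -174.86°, crossing the antimeridian.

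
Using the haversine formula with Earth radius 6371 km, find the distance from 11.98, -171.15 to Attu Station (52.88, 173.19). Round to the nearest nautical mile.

Δλ = 173.19 − -171.15 = 344.34°; wrapped into (−180°, 180°]: -15.66°.
Δφ = 52.88 − 11.98 = 40.90°.
a = sin²(Δφ/2) + cos φ₁ · cos φ₂ · sin²(Δλ/2) = 0.133030.
c = 2·atan2(√a, √(1−a)) = 0.74669 rad → d = 6371·c ≈ 4757.17 km ≈ 2568.67 nmi.

2569 nmi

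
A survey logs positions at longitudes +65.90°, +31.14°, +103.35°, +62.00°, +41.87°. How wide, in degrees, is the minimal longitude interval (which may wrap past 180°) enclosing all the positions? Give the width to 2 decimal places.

Sort the longitudes: +31.14°, +41.87°, +62.00°, +65.90°, +103.35°.
Eastward gaps between consecutive values (wrapping around): 10.73°, 20.13°, 3.90°, 37.45°, 287.79°.
Largest gap = 287.79° ⇒ minimal covering band is its complement: 360° − 287.79° = 72.21°.
Band runs from +31.14° eastward to +103.35°.

72.21°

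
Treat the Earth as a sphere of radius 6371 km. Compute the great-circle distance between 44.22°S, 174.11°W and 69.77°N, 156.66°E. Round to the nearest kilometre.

12897 km

Δλ = 156.66 − -174.11 = 330.77°; wrapped into (−180°, 180°]: -29.23°.
Δφ = 69.77 − -44.22 = 113.99°.
a = sin²(Δφ/2) + cos φ₁ · cos φ₂ · sin²(Δλ/2) = 0.719066.
c = 2·atan2(√a, √(1−a)) = 2.02432 rad → d = 6371·c ≈ 12896.92 km.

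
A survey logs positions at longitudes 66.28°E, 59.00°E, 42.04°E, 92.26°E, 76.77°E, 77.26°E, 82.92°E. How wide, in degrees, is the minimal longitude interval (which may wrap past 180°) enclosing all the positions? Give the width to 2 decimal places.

50.22°

Sort the longitudes: +42.04°, +59.00°, +66.28°, +76.77°, +77.26°, +82.92°, +92.26°.
Eastward gaps between consecutive values (wrapping around): 16.96°, 7.28°, 10.49°, 0.49°, 5.66°, 9.34°, 309.78°.
Largest gap = 309.78° ⇒ minimal covering band is its complement: 360° − 309.78° = 50.22°.
Band runs from +42.04° eastward to +92.26°.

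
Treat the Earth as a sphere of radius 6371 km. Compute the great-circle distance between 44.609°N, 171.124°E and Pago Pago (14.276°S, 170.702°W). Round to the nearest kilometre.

Δλ = -170.702 − 171.124 = -341.826°; wrapped into (−180°, 180°]: 18.174°.
Δφ = -14.276 − 44.609 = -58.885°.
a = sin²(Δφ/2) + cos φ₁ · cos φ₂ · sin²(Δλ/2) = 0.258830.
c = 2·atan2(√a, √(1−a)) = 1.06747 rad → d = 6371·c ≈ 6800.87 km.

6801 km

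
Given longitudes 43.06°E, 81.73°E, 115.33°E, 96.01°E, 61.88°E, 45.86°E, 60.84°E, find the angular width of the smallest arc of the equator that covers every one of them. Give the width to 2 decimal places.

72.27°

Sort the longitudes: +43.06°, +45.86°, +60.84°, +61.88°, +81.73°, +96.01°, +115.33°.
Eastward gaps between consecutive values (wrapping around): 2.80°, 14.98°, 1.04°, 19.85°, 14.28°, 19.32°, 287.73°.
Largest gap = 287.73° ⇒ minimal covering band is its complement: 360° − 287.73° = 72.27°.
Band runs from +43.06° eastward to +115.33°.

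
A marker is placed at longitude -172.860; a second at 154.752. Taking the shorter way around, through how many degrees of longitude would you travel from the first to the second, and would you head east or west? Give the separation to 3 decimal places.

Raw difference: 154.752 − -172.860 = 327.612°.
Normalise into (−180°, 180°]: 327.612° − 360° = -32.388°.
Negative ⇒ the second point lies to the west; separation 32.388°.

32.388° west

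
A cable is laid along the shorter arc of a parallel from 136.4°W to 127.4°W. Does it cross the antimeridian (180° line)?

No

Signed shortest Δλ = ((-127.4 − -136.4 + 180) mod 360) − 180 = 9.0°.
Going east by 9.0° from -136.4° reaches -127.4° without touching 180°.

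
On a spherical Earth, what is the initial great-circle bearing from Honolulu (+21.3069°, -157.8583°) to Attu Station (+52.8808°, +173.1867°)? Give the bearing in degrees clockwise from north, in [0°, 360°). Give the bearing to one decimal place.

332.1°

Δλ = 173.1867 − -157.8583 = 331.0450°; wrapped into (−180°, 180°]: -28.9550°.
θ = atan2( sin Δλ · cos φ₂ , cos φ₁ · sin φ₂ − sin φ₁ · cos φ₂ · cos Δλ )
  = atan2(-0.29216, 0.55101) = -27.933° → normalised to [0°, 360°): 332.067°.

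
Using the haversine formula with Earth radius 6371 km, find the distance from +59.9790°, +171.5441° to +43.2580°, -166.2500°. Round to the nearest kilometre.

2386 km

Δλ = -166.2500 − 171.5441 = -337.7941°; wrapped into (−180°, 180°]: 22.2059°.
Δφ = 43.2580 − 59.9790 = -16.7210°.
a = sin²(Δφ/2) + cos φ₁ · cos φ₂ · sin²(Δλ/2) = 0.034654.
c = 2·atan2(√a, √(1−a)) = 0.37449 rad → d = 6371·c ≈ 2385.91 km.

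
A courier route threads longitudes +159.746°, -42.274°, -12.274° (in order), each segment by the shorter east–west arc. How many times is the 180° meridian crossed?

1

Leg 1: +159.746° → -42.274°, shortest Δλ = 157.98° (east) — crosses 180°.
Leg 2: -42.274° → -12.274°, shortest Δλ = 30.0° (east) — does not cross 180°.
Total crossings: 1.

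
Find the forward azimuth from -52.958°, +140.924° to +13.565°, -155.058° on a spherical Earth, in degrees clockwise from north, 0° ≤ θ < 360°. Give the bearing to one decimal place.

61.2°

Δλ = -155.058 − 140.924 = -295.982°; wrapped into (−180°, 180°]: 64.018°.
θ = atan2( sin Δλ · cos φ₂ , cos φ₁ · sin φ₂ − sin φ₁ · cos φ₂ · cos Δλ )
  = atan2(0.87386, 0.48122) = 61.159° → normalised to [0°, 360°): 61.159°.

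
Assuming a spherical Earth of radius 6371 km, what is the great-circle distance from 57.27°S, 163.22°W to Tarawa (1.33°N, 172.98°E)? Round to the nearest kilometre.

Δλ = 172.98 − -163.22 = 336.20°; wrapped into (−180°, 180°]: -23.80°.
Δφ = 1.33 − -57.27 = 58.60°.
a = sin²(Δφ/2) + cos φ₁ · cos φ₂ · sin²(Δλ/2) = 0.262479.
c = 2·atan2(√a, √(1−a)) = 1.07578 rad → d = 6371·c ≈ 6853.82 km.

6854 km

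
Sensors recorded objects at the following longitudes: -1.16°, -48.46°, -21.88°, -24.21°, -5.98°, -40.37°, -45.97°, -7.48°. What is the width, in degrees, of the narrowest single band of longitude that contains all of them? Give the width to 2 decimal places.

Sort the longitudes: -48.46°, -45.97°, -40.37°, -24.21°, -21.88°, -7.48°, -5.98°, -1.16°.
Eastward gaps between consecutive values (wrapping around): 2.49°, 5.60°, 16.16°, 2.33°, 14.40°, 1.50°, 4.82°, 312.70°.
Largest gap = 312.70° ⇒ minimal covering band is its complement: 360° − 312.70° = 47.30°.
Band runs from -48.46° eastward to -1.16°.

47.30°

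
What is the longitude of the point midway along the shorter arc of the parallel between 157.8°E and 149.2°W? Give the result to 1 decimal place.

175.7°W

Signed shortest Δλ from +157.8° to -149.2° is +53.0°.
Midpoint longitude = +157.8° + (+53.0°)/2 = +157.8° + 26.5° = +184.3°.
Normalise into (−180°, 180°]: -175.7°.
(The naïve average (+157.8 + -149.2)/2 = 4.3° is on the wrong side of the globe.)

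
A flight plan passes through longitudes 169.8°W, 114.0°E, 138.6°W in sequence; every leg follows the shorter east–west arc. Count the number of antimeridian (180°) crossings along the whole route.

2

Leg 1: -169.8° → +114.0°, shortest Δλ = -76.2° (west) — crosses 180°.
Leg 2: +114.0° → -138.6°, shortest Δλ = 107.4° (east) — crosses 180°.
Total crossings: 2.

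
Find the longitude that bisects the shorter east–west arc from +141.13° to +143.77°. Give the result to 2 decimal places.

+142.45°

Signed shortest Δλ from +141.13° to +143.77° is +2.64°.
Midpoint longitude = +141.13° + (+2.64°)/2 = +141.13° + 1.32° = +142.45°.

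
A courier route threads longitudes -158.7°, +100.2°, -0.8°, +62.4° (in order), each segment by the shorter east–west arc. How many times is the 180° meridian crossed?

1

Leg 1: -158.7° → +100.2°, shortest Δλ = -101.1° (west) — crosses 180°.
Leg 2: +100.2° → -0.8°, shortest Δλ = -101.0° (west) — does not cross 180°.
Leg 3: -0.8° → +62.4°, shortest Δλ = 63.2° (east) — does not cross 180°.
Total crossings: 1.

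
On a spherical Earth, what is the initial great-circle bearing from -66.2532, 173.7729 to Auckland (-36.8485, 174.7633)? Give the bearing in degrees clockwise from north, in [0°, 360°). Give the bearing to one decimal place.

1.6°

Δλ = 174.7633 − 173.7729 = 0.9904°.
θ = atan2( sin Δλ · cos φ₂ , cos φ₁ · sin φ₂ − sin φ₁ · cos φ₂ · cos Δλ )
  = atan2(0.01383, 0.49087) = 1.614° → normalised to [0°, 360°): 1.614°.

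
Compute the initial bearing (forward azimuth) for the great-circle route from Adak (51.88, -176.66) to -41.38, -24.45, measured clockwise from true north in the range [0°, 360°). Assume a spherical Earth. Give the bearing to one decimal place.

Δλ = -24.45 − -176.66 = 152.21°.
θ = atan2( sin Δλ · cos φ₂ , cos φ₁ · sin φ₂ − sin φ₁ · cos φ₂ · cos Δλ )
  = atan2(0.34983, 0.11415) = 71.928° → normalised to [0°, 360°): 71.928°.

71.9°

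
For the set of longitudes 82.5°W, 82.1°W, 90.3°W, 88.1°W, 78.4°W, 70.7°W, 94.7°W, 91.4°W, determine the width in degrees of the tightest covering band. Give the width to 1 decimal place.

Sort the longitudes: -94.7°, -91.4°, -90.3°, -88.1°, -82.5°, -82.1°, -78.4°, -70.7°.
Eastward gaps between consecutive values (wrapping around): 3.3°, 1.1°, 2.2°, 5.6°, 0.4°, 3.7°, 7.7°, 336.0°.
Largest gap = 336.0° ⇒ minimal covering band is its complement: 360° − 336.0° = 24.0°.
Band runs from -94.7° eastward to -70.7°.

24.0°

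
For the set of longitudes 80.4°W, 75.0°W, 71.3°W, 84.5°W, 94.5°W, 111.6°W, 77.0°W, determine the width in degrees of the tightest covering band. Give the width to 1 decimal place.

40.3°

Sort the longitudes: -111.6°, -94.5°, -84.5°, -80.4°, -77.0°, -75.0°, -71.3°.
Eastward gaps between consecutive values (wrapping around): 17.1°, 10.0°, 4.1°, 3.4°, 2.0°, 3.7°, 319.7°.
Largest gap = 319.7° ⇒ minimal covering band is its complement: 360° − 319.7° = 40.3°.
Band runs from -111.6° eastward to -71.3°.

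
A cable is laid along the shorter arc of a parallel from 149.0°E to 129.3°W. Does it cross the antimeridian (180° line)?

Yes

Naïve |-129.3 − 149.0| = 278.3° > 180°, so the shorter arc goes the other way round — across 180°.
Signed shortest Δλ = ((-129.3 − 149.0 + 180) mod 360) − 180 = 81.7°.
Going east by 81.7° from +149.0° passes through 180° before reaching -129.3°.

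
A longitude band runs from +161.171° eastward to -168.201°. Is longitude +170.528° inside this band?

Band width going east from +161.171° to -168.201°: ((-168.201 − 161.171) mod 360) = 30.628°.
Offset of +170.528° east of the west edge: ((170.528 − 161.171) mod 360) = 9.357°.
9.357° ≤ 30.628° ⇒ inside.

Yes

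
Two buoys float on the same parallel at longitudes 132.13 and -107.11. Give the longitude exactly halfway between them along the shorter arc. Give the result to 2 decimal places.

-167.49°

Signed shortest Δλ from +132.13° to -107.11° is +120.76°.
Midpoint longitude = +132.13° + (+120.76°)/2 = +132.13° + 60.38° = +192.51°.
Normalise into (−180°, 180°]: -167.49°.
(The naïve average (+132.13 + -107.11)/2 = 12.51° is on the wrong side of the globe.)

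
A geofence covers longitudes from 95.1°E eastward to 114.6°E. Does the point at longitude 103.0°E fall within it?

Band width going east from +95.1° to +114.6°: ((114.6 − 95.1) mod 360) = 19.5°.
Offset of +103.0° east of the west edge: ((103.0 − 95.1) mod 360) = 7.9°.
7.9° ≤ 19.5° ⇒ inside.

Yes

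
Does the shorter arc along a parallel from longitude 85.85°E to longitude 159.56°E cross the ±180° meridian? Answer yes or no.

Signed shortest Δλ = ((159.56 − 85.85 + 180) mod 360) − 180 = 73.71°.
Going east by 73.71° from +85.85° reaches +159.56° without touching 180°.

No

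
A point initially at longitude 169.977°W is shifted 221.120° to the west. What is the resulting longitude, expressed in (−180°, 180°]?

31.097°W

Start at -169.977°; shift −221.120° → -391.097°.
-391.097° lies outside (−180°, 180°]; add 360° → -31.097°.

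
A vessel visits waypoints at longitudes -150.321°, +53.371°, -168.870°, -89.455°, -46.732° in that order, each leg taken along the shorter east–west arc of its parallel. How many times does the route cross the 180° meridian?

Leg 1: -150.321° → +53.371°, shortest Δλ = -156.308° (west) — crosses 180°.
Leg 2: +53.371° → -168.870°, shortest Δλ = 137.759° (east) — crosses 180°.
Leg 3: -168.870° → -89.455°, shortest Δλ = 79.415° (east) — does not cross 180°.
Leg 4: -89.455° → -46.732°, shortest Δλ = 42.723° (east) — does not cross 180°.
Total crossings: 2.

2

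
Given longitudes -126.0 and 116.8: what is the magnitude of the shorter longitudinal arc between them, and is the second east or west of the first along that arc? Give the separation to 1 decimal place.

Raw difference: 116.8 − -126.0 = 242.8°.
Normalise into (−180°, 180°]: 242.8° − 360° = -117.2°.
Negative ⇒ the second point lies to the west; separation 117.2°.

117.2° west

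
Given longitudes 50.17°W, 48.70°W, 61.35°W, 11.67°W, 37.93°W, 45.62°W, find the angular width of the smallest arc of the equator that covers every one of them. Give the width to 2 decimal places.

49.68°

Sort the longitudes: -61.35°, -50.17°, -48.70°, -45.62°, -37.93°, -11.67°.
Eastward gaps between consecutive values (wrapping around): 11.18°, 1.47°, 3.08°, 7.69°, 26.26°, 310.32°.
Largest gap = 310.32° ⇒ minimal covering band is its complement: 360° − 310.32° = 49.68°.
Band runs from -61.35° eastward to -11.67°.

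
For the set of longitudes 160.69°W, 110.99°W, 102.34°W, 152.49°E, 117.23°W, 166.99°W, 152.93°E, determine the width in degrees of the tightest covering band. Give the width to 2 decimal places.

105.17°

Sort the longitudes: -166.99°, -160.69°, -117.23°, -110.99°, -102.34°, +152.49°, +152.93°.
Eastward gaps between consecutive values (wrapping around): 6.30°, 43.46°, 6.24°, 8.65°, 254.83°, 0.44°, 40.08°.
Largest gap = 254.83° ⇒ minimal covering band is its complement: 360° − 254.83° = 105.17°.
Band runs from +152.49° eastward to -102.34°, crossing the antimeridian.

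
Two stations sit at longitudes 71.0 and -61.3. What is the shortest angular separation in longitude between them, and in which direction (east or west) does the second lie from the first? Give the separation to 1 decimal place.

132.3° west

Raw difference: -61.3 − 71.0 = -132.3°.
Normalise into (−180°, 180°]: -132.3° stays -132.3°.
Negative ⇒ the second point lies to the west; separation 132.3°.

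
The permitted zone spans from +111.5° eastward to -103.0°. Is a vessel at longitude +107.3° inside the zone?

Band width going east from +111.5° to -103.0°: ((-103.0 − 111.5) mod 360) = 145.5°.
Offset of +107.3° east of the west edge: ((107.3 − 111.5) mod 360) = 355.8°.
355.8° > 145.5° ⇒ outside.

No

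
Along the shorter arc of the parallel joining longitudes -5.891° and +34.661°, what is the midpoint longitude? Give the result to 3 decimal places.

Signed shortest Δλ from -5.891° to +34.661° is +40.552°.
Midpoint longitude = -5.891° + (+40.552°)/2 = -5.891° + 20.276° = +14.385°.

+14.385°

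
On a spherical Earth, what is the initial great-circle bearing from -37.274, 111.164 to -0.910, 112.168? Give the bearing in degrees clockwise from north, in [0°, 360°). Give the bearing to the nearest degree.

2°

Δλ = 112.168 − 111.164 = 1.004°.
θ = atan2( sin Δλ · cos φ₂ , cos φ₁ · sin φ₂ − sin φ₁ · cos φ₂ · cos Δλ )
  = atan2(0.01752, 0.59282) = 1.693° → normalised to [0°, 360°): 1.693°.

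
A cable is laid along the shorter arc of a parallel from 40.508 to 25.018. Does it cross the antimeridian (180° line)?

No

Signed shortest Δλ = ((25.018 − 40.508 + 180) mod 360) − 180 = -15.49°.
Going west by 15.49° from +40.508° reaches +25.018° without touching 180°.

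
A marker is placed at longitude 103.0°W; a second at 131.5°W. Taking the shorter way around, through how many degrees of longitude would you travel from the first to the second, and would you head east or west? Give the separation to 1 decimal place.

28.5° west

Raw difference: -131.5 − -103.0 = -28.5°.
Normalise into (−180°, 180°]: -28.5° stays -28.5°.
Negative ⇒ the second point lies to the west; separation 28.5°.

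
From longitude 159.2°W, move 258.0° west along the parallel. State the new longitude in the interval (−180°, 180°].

Start at -159.2°; shift −258.0° → -417.2°.
-417.2° lies outside (−180°, 180°]; add 360° → -57.2°.

57.2°W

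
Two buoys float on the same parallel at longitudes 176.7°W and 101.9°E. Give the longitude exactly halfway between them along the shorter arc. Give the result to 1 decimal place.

Signed shortest Δλ from -176.7° to +101.9° is -81.4°.
Midpoint longitude = -176.7° + (-81.4°)/2 = -176.7° − 40.7° = -217.4°.
Normalise into (−180°, 180°]: +142.6°.
(The naïve average (-176.7 + +101.9)/2 = -37.4° is on the wrong side of the globe.)

142.6°E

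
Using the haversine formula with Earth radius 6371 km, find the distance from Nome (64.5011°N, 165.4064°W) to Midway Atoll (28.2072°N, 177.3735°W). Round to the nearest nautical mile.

2227 nmi

Δλ = -177.3735 − -165.4064 = -11.9671°.
Δφ = 28.2072 − 64.5011 = -36.2939°.
a = sin²(Δφ/2) + cos φ₁ · cos φ₂ · sin²(Δλ/2) = 0.101127.
c = 2·atan2(√a, √(1−a)) = 0.64725 rad → d = 6371·c ≈ 4123.62 km ≈ 2226.57 nmi.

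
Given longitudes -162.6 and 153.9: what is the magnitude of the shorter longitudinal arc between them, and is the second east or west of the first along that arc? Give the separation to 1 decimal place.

Raw difference: 153.9 − -162.6 = 316.5°.
Normalise into (−180°, 180°]: 316.5° − 360° = -43.5°.
Negative ⇒ the second point lies to the west; separation 43.5°.

43.5° west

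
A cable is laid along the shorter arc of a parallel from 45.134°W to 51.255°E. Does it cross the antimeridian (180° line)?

Signed shortest Δλ = ((51.255 − -45.134 + 180) mod 360) − 180 = 96.389°.
Going east by 96.389° from -45.134° reaches +51.255° without touching 180°.

No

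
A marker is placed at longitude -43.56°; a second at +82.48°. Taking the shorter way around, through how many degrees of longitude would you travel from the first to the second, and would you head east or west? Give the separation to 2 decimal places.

126.04° east

Raw difference: 82.48 − -43.56 = 126.04°.
Normalise into (−180°, 180°]: 126.04° stays 126.04°.
Positive ⇒ the second point lies to the east; separation 126.04°.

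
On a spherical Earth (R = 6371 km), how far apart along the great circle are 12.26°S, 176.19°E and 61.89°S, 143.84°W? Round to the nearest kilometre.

6372 km

Δλ = -143.84 − 176.19 = -320.03°; wrapped into (−180°, 180°]: 39.97°.
Δφ = -61.89 − -12.26 = -49.63°.
a = sin²(Δφ/2) + cos φ₁ · cos φ₂ · sin²(Δλ/2) = 0.229921.
c = 2·atan2(√a, √(1−a)) = 1.00017 rad → d = 6371·c ≈ 6372.09 km.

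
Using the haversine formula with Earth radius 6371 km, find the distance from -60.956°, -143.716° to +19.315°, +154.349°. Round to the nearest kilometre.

Δλ = 154.349 − -143.716 = 298.065°; wrapped into (−180°, 180°]: -61.935°.
Δφ = 19.315 − -60.956 = 80.271°.
a = sin²(Δφ/2) + cos φ₁ · cos φ₂ · sin²(Δλ/2) = 0.536809.
c = 2·atan2(√a, √(1−a)) = 1.64448 rad → d = 6371·c ≈ 10476.99 km.

10477 km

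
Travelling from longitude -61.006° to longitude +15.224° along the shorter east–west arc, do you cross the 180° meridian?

Signed shortest Δλ = ((15.224 − -61.006 + 180) mod 360) − 180 = 76.23°.
Going east by 76.23° from -61.006° reaches +15.224° without touching 180°.

No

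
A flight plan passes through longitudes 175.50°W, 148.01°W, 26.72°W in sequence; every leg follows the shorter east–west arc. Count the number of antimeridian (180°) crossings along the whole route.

Leg 1: -175.50° → -148.01°, shortest Δλ = 27.49° (east) — does not cross 180°.
Leg 2: -148.01° → -26.72°, shortest Δλ = 121.29° (east) — does not cross 180°.
Total crossings: 0.

0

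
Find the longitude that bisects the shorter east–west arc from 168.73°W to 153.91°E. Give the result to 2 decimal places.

Signed shortest Δλ from -168.73° to +153.91° is -37.36°.
Midpoint longitude = -168.73° + (-37.36°)/2 = -168.73° − 18.68° = -187.41°.
Normalise into (−180°, 180°]: +172.59°.
(The naïve average (-168.73 + +153.91)/2 = -7.41° is on the wrong side of the globe.)

172.59°E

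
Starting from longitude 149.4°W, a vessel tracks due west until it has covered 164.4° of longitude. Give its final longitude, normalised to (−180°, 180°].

Start at -149.4°; shift −164.4° → -313.8°.
-313.8° lies outside (−180°, 180°]; add 360° → +46.2°.

46.2°E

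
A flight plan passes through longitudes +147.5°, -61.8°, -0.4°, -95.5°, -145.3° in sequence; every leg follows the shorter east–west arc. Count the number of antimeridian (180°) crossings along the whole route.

1

Leg 1: +147.5° → -61.8°, shortest Δλ = 150.7° (east) — crosses 180°.
Leg 2: -61.8° → -0.4°, shortest Δλ = 61.4° (east) — does not cross 180°.
Leg 3: -0.4° → -95.5°, shortest Δλ = -95.1° (west) — does not cross 180°.
Leg 4: -95.5° → -145.3°, shortest Δλ = -49.8° (west) — does not cross 180°.
Total crossings: 1.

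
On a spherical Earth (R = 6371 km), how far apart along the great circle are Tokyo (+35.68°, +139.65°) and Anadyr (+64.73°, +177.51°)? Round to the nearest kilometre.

Δλ = 177.51 − 139.65 = 37.86°.
Δφ = 64.73 − 35.68 = 29.05°.
a = sin²(Δφ/2) + cos φ₁ · cos φ₂ · sin²(Δλ/2) = 0.099395.
c = 2·atan2(√a, √(1−a)) = 0.64148 rad → d = 6371·c ≈ 4086.89 km.

4087 km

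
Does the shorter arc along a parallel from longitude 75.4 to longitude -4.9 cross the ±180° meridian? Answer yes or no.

No

Signed shortest Δλ = ((-4.9 − 75.4 + 180) mod 360) − 180 = -80.3°.
Going west by 80.3° from +75.4° reaches -4.9° without touching 180°.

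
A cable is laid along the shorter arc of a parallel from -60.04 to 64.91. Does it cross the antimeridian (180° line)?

No

Signed shortest Δλ = ((64.91 − -60.04 + 180) mod 360) − 180 = 124.95°.
Going east by 124.95° from -60.04° reaches +64.91° without touching 180°.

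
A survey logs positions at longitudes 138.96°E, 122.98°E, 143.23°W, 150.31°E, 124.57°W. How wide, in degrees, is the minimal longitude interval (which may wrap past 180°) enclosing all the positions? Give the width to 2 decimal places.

112.45°

Sort the longitudes: -143.23°, -124.57°, +122.98°, +138.96°, +150.31°.
Eastward gaps between consecutive values (wrapping around): 18.66°, 247.55°, 15.98°, 11.35°, 66.46°.
Largest gap = 247.55° ⇒ minimal covering band is its complement: 360° − 247.55° = 112.45°.
Band runs from +122.98° eastward to -124.57°, crossing the antimeridian.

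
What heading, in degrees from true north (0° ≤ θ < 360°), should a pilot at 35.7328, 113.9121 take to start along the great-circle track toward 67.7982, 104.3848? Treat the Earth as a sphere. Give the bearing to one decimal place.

353.3°

Δλ = 104.3848 − 113.9121 = -9.5273°.
θ = atan2( sin Δλ · cos φ₂ , cos φ₁ · sin φ₂ − sin φ₁ · cos φ₂ · cos Δλ )
  = atan2(-0.06254, 0.53393) = -6.681° → normalised to [0°, 360°): 353.319°.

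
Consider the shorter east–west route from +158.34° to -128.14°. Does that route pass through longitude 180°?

Yes

Naïve |-128.14 − 158.34| = 286.48° > 180°, so the shorter arc goes the other way round — across 180°.
Signed shortest Δλ = ((-128.14 − 158.34 + 180) mod 360) − 180 = 73.52°.
Going east by 73.52° from +158.34° passes through 180° before reaching -128.14°.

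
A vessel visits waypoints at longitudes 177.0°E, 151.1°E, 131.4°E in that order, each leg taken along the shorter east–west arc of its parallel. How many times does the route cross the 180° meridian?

0

Leg 1: +177.0° → +151.1°, shortest Δλ = -25.9° (west) — does not cross 180°.
Leg 2: +151.1° → +131.4°, shortest Δλ = -19.7° (west) — does not cross 180°.
Total crossings: 0.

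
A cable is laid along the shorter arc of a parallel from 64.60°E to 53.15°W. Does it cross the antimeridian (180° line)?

No

Signed shortest Δλ = ((-53.15 − 64.60 + 180) mod 360) − 180 = -117.75°.
Going west by 117.75° from +64.60° reaches -53.15° without touching 180°.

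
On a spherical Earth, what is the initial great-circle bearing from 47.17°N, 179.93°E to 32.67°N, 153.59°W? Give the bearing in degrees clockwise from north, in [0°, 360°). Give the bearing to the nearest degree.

Δλ = -153.59 − 179.93 = -333.52°; wrapped into (−180°, 180°]: 26.48°.
θ = atan2( sin Δλ · cos φ₂ , cos φ₁ · sin φ₂ − sin φ₁ · cos φ₂ · cos Δλ )
  = atan2(0.37534, -0.18561) = 116.313° → normalised to [0°, 360°): 116.313°.

116°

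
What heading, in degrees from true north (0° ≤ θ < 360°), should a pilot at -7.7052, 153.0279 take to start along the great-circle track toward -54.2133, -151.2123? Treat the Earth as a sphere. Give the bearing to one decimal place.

Δλ = -151.2123 − 153.0279 = -304.2402°; wrapped into (−180°, 180°]: 55.7598°.
θ = atan2( sin Δλ · cos φ₂ , cos φ₁ · sin φ₂ − sin φ₁ · cos φ₂ · cos Δλ )
  = atan2(0.48342, -0.75976) = 147.532° → normalised to [0°, 360°): 147.532°.

147.5°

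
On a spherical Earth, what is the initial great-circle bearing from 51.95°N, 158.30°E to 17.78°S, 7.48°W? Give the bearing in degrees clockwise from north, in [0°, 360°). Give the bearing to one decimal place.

336.5°

Δλ = -7.48 − 158.30 = -165.78°.
θ = atan2( sin Δλ · cos φ₂ , cos φ₁ · sin φ₂ − sin φ₁ · cos φ₂ · cos Δλ )
  = atan2(-0.23391, 0.53867) = -23.472° → normalised to [0°, 360°): 336.528°.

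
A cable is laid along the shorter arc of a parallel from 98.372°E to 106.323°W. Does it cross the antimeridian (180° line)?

Naïve |-106.323 − 98.372| = 204.695° > 180°, so the shorter arc goes the other way round — across 180°.
Signed shortest Δλ = ((-106.323 − 98.372 + 180) mod 360) − 180 = 155.305°.
Going east by 155.305° from +98.372° passes through 180° before reaching -106.323°.

Yes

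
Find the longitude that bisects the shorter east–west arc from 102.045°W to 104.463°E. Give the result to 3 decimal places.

178.791°W

Signed shortest Δλ from -102.045° to +104.463° is -153.492°.
Midpoint longitude = -102.045° + (-153.492°)/2 = -102.045° − 76.746° = -178.791°.
(The naïve average (-102.045 + +104.463)/2 = 1.209° is on the wrong side of the globe.)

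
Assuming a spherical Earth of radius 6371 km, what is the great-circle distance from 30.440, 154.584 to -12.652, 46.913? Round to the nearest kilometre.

12397 km

Δλ = 46.913 − 154.584 = -107.671°.
Δφ = -12.652 − 30.440 = -43.092°.
a = sin²(Δφ/2) + cos φ₁ · cos φ₂ · sin²(Δλ/2) = 0.683161.
c = 2·atan2(√a, √(1−a)) = 1.94585 rad → d = 6371·c ≈ 12397.01 km.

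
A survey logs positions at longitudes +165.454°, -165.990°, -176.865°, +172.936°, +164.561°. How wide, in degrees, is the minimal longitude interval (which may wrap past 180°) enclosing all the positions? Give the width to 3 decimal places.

29.449°

Sort the longitudes: -176.865°, -165.990°, +164.561°, +165.454°, +172.936°.
Eastward gaps between consecutive values (wrapping around): 10.875°, 330.551°, 0.893°, 7.482°, 10.199°.
Largest gap = 330.551° ⇒ minimal covering band is its complement: 360° − 330.551° = 29.449°.
Band runs from +164.561° eastward to -165.990°, crossing the antimeridian.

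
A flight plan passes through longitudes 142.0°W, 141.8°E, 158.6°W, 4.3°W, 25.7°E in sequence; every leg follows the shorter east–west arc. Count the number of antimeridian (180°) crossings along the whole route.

2

Leg 1: -142.0° → +141.8°, shortest Δλ = -76.2° (west) — crosses 180°.
Leg 2: +141.8° → -158.6°, shortest Δλ = 59.6° (east) — crosses 180°.
Leg 3: -158.6° → -4.3°, shortest Δλ = 154.3° (east) — does not cross 180°.
Leg 4: -4.3° → +25.7°, shortest Δλ = 30.0° (east) — does not cross 180°.
Total crossings: 2.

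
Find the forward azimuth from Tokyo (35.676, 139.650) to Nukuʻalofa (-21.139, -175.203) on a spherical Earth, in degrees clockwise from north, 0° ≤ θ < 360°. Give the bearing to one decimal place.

135.7°

Δλ = -175.203 − 139.650 = -314.853°; wrapped into (−180°, 180°]: 45.147°.
θ = atan2( sin Δλ · cos φ₂ , cos φ₁ · sin φ₂ − sin φ₁ · cos φ₂ · cos Δλ )
  = atan2(0.66121, -0.67660) = 135.659° → normalised to [0°, 360°): 135.659°.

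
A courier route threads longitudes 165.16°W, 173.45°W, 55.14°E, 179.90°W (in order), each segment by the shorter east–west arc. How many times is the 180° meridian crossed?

2

Leg 1: -165.16° → -173.45°, shortest Δλ = -8.29° (west) — does not cross 180°.
Leg 2: -173.45° → +55.14°, shortest Δλ = -131.41° (west) — crosses 180°.
Leg 3: +55.14° → -179.90°, shortest Δλ = 124.96° (east) — crosses 180°.
Total crossings: 2.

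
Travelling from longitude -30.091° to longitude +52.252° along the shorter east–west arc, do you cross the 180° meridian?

No

Signed shortest Δλ = ((52.252 − -30.091 + 180) mod 360) − 180 = 82.343°.
Going east by 82.343° from -30.091° reaches +52.252° without touching 180°.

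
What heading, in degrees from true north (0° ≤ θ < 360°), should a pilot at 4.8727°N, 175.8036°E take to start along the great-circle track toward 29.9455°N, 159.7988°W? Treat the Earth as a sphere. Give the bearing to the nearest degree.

Δλ = -159.7988 − 175.8036 = -335.6024°; wrapped into (−180°, 180°]: 24.3976°.
θ = atan2( sin Δλ · cos φ₂ , cos φ₁ · sin φ₂ − sin φ₁ · cos φ₂ · cos Δλ )
  = atan2(0.35792, 0.43034) = 39.751° → normalised to [0°, 360°): 39.751°.

40°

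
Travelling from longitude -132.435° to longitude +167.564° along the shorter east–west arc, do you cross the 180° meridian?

Yes

Naïve |167.564 − -132.435| = 299.999° > 180°, so the shorter arc goes the other way round — across 180°.
Signed shortest Δλ = ((167.564 − -132.435 + 180) mod 360) − 180 = -60.001°.
Going west by 60.001° from -132.435° passes through 180° before reaching +167.564°.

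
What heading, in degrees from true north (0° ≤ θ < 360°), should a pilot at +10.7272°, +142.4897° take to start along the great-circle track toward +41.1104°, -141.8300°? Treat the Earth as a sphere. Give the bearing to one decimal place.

Δλ = -141.8300 − 142.4897 = -284.3197°; wrapped into (−180°, 180°]: 75.6803°.
θ = atan2( sin Δλ · cos φ₂ , cos φ₁ · sin φ₂ − sin φ₁ · cos φ₂ · cos Δλ )
  = atan2(0.73004, 0.61134) = 50.057° → normalised to [0°, 360°): 50.057°.

50.1°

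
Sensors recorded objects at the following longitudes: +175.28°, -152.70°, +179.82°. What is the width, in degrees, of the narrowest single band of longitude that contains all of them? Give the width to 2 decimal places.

Sort the longitudes: -152.70°, +175.28°, +179.82°.
Eastward gaps between consecutive values (wrapping around): 327.98°, 4.54°, 27.48°.
Largest gap = 327.98° ⇒ minimal covering band is its complement: 360° − 327.98° = 32.02°.
Band runs from +175.28° eastward to -152.70°, crossing the antimeridian.

32.02°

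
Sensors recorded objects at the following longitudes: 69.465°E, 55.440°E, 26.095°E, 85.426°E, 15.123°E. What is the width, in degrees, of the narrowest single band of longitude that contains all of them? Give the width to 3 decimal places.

Sort the longitudes: +15.123°, +26.095°, +55.440°, +69.465°, +85.426°.
Eastward gaps between consecutive values (wrapping around): 10.972°, 29.345°, 14.025°, 15.961°, 289.697°.
Largest gap = 289.697° ⇒ minimal covering band is its complement: 360° − 289.697° = 70.303°.
Band runs from +15.123° eastward to +85.426°.

70.303°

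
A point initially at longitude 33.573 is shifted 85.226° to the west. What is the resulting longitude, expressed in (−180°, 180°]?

Start at +33.573°; shift −85.226° → -51.653°.
-51.653° already lies in (−180°, 180°].

-51.653°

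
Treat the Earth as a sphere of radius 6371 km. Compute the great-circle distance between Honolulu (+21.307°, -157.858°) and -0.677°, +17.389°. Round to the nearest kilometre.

17664 km

Δλ = 17.389 − -157.858 = 175.247°.
Δφ = -0.677 − 21.307 = -21.984°.
a = sin²(Δφ/2) + cos φ₁ · cos φ₂ · sin²(Δλ/2) = 0.966336.
c = 2·atan2(√a, √(1−a)) = 2.77255 rad → d = 6371·c ≈ 17663.89 km.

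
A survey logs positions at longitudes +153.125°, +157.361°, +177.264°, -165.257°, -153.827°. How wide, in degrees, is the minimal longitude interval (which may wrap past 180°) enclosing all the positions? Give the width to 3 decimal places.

Sort the longitudes: -165.257°, -153.827°, +153.125°, +157.361°, +177.264°.
Eastward gaps between consecutive values (wrapping around): 11.430°, 306.952°, 4.236°, 19.903°, 17.479°.
Largest gap = 306.952° ⇒ minimal covering band is its complement: 360° − 306.952° = 53.048°.
Band runs from +153.125° eastward to -153.827°, crossing the antimeridian.

53.048°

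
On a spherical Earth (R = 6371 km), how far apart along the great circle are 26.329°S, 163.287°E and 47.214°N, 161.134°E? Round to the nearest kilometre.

8180 km

Δλ = 161.134 − 163.287 = -2.153°.
Δφ = 47.214 − -26.329 = 73.543°.
a = sin²(Δφ/2) + cos φ₁ · cos φ₂ · sin²(Δλ/2) = 0.358567.
c = 2·atan2(√a, √(1−a)) = 1.28402 rad → d = 6371·c ≈ 8180.46 km.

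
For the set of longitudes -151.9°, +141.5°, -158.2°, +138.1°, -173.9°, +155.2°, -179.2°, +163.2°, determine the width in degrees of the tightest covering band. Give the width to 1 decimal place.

Sort the longitudes: -179.2°, -173.9°, -158.2°, -151.9°, +138.1°, +141.5°, +155.2°, +163.2°.
Eastward gaps between consecutive values (wrapping around): 5.3°, 15.7°, 6.3°, 290.0°, 3.4°, 13.7°, 8.0°, 17.6°.
Largest gap = 290.0° ⇒ minimal covering band is its complement: 360° − 290.0° = 70.0°.
Band runs from +138.1° eastward to -151.9°, crossing the antimeridian.

70.0°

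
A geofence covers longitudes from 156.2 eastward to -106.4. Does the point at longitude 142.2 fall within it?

No

Band width going east from +156.2° to -106.4°: ((-106.4 − 156.2) mod 360) = 97.4°.
Offset of +142.2° east of the west edge: ((142.2 − 156.2) mod 360) = 346.0°.
346.0° > 97.4° ⇒ outside.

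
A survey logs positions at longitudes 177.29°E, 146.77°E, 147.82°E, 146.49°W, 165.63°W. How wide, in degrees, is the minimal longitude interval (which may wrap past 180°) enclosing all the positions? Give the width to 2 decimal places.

Sort the longitudes: -165.63°, -146.49°, +146.77°, +147.82°, +177.29°.
Eastward gaps between consecutive values (wrapping around): 19.14°, 293.26°, 1.05°, 29.47°, 17.08°.
Largest gap = 293.26° ⇒ minimal covering band is its complement: 360° − 293.26° = 66.74°.
Band runs from +146.77° eastward to -146.49°, crossing the antimeridian.

66.74°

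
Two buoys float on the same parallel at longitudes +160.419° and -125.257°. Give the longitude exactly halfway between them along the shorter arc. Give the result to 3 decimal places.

Signed shortest Δλ from +160.419° to -125.257° is +74.324°.
Midpoint longitude = +160.419° + (+74.324°)/2 = +160.419° + 37.162° = +197.581°.
Normalise into (−180°, 180°]: -162.419°.
(The naïve average (+160.419 + -125.257)/2 = 17.581° is on the wrong side of the globe.)

-162.419°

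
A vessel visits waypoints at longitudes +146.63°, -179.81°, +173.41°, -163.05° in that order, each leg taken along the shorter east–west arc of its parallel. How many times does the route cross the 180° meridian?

3

Leg 1: +146.63° → -179.81°, shortest Δλ = 33.56° (east) — crosses 180°.
Leg 2: -179.81° → +173.41°, shortest Δλ = -6.78° (west) — crosses 180°.
Leg 3: +173.41° → -163.05°, shortest Δλ = 23.54° (east) — crosses 180°.
Total crossings: 3.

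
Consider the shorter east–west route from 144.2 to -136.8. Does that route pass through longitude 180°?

Naïve |-136.8 − 144.2| = 281.0° > 180°, so the shorter arc goes the other way round — across 180°.
Signed shortest Δλ = ((-136.8 − 144.2 + 180) mod 360) − 180 = 79.0°.
Going east by 79.0° from +144.2° passes through 180° before reaching -136.8°.

Yes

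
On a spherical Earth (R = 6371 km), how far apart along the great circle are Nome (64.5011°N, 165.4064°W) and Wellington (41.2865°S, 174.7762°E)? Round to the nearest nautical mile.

6420 nmi

Δλ = 174.7762 − -165.4064 = 340.1826°; wrapped into (−180°, 180°]: -19.8174°.
Δφ = -41.2865 − 64.5011 = -105.7876°.
a = sin²(Δφ/2) + cos φ₁ · cos φ₂ · sin²(Δλ/2) = 0.645615.
c = 2·atan2(√a, √(1−a)) = 1.86631 rad → d = 6371·c ≈ 11890.25 km ≈ 6420.22 nmi.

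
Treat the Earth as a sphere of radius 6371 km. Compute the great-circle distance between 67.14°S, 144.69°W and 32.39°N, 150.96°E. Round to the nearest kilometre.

Δλ = 150.96 − -144.69 = 295.65°; wrapped into (−180°, 180°]: -64.35°.
Δφ = 32.39 − -67.14 = 99.53°.
a = sin²(Δφ/2) + cos φ₁ · cos φ₂ · sin²(Δλ/2) = 0.675803.
c = 2·atan2(√a, √(1−a)) = 1.93008 rad → d = 6371·c ≈ 12296.55 km.

12297 km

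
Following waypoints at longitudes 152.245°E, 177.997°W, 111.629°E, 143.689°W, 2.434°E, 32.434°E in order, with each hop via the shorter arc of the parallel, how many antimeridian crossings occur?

3

Leg 1: +152.245° → -177.997°, shortest Δλ = 29.758° (east) — crosses 180°.
Leg 2: -177.997° → +111.629°, shortest Δλ = -70.374° (west) — crosses 180°.
Leg 3: +111.629° → -143.689°, shortest Δλ = 104.682° (east) — crosses 180°.
Leg 4: -143.689° → +2.434°, shortest Δλ = 146.123° (east) — does not cross 180°.
Leg 5: +2.434° → +32.434°, shortest Δλ = 30.0° (east) — does not cross 180°.
Total crossings: 3.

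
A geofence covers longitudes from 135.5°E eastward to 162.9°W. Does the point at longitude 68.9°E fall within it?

No

Band width going east from +135.5° to -162.9°: ((-162.9 − 135.5) mod 360) = 61.6°.
Offset of +68.9° east of the west edge: ((68.9 − 135.5) mod 360) = 293.4°.
293.4° > 61.6° ⇒ outside.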